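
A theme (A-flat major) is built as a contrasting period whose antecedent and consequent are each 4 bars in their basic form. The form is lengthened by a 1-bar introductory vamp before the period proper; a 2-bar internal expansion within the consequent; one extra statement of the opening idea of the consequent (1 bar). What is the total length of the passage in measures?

12 measures

Basic contrasting period: 4 + 4 = 8 bars.
8 (basic form) + 1 (introduction) + 2 (internal expansion) + 1 (extra statement) = 12.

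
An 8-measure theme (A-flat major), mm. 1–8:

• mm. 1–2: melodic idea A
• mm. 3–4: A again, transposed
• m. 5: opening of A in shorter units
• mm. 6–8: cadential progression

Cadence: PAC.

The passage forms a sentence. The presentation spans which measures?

measures 1–4

The presentation of a sentence is the basic idea (bars 1-2) plus its repetition (mm. 3-4); the presentation is therefore measures 1–4.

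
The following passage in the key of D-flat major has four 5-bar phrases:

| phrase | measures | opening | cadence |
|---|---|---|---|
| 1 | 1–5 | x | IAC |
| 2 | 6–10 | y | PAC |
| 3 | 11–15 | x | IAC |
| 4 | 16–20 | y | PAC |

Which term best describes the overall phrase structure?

repeated period

The cadence pattern IAC–PAC–IAC–PAC is weak–strong twice, and phrases 3–4 restate phrases 1–2: a period heard twice, not a double period (which would end weakly at phrase 2).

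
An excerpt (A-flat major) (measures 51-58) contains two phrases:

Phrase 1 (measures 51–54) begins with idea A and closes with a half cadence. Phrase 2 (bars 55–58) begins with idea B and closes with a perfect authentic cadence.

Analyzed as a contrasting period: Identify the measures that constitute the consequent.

measures 55–58

The antecedent is the phrase ending with the weaker cadence (half cadence, phrase 1) and the consequent the one ending more conclusively (perfect authentic cadence, phrase 2); the consequent is mm. 55–58.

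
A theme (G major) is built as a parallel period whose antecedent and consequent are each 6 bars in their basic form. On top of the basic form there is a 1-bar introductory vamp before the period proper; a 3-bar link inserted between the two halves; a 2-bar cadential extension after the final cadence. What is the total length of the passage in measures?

18 measures

Basic parallel period: 6 + 6 = 12 bars.
12 (basic form) + 1 (introduction) + 3 (link) + 2 (cadential extension) = 18.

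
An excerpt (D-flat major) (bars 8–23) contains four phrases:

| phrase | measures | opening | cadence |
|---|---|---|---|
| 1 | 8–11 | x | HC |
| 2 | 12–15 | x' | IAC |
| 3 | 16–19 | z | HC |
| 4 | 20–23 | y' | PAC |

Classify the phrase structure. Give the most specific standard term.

contrasting double period

Four phrases in two halves: the first half (mm. 8-15) ends with an imperfect authentic cadence, the second (bars 16–23) with a perfect authentic cadence — a large antecedent–consequent pair, i.e. a double period.
Phrase 3 begins with different material from phrase 1, making it contrasting.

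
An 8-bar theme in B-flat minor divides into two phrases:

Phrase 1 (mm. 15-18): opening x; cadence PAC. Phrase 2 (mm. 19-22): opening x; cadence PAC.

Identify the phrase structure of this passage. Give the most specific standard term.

repeated phrase

Both phrases have the same opening (x) and the same cadence (perfect authentic cadence): the second is a restatement, not a consequent, so this is a repeated phrase rather than a period.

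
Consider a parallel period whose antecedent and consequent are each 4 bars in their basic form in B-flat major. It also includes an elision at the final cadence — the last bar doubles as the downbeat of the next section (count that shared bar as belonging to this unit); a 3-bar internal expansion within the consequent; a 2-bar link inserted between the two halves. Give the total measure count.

Basic parallel period: 4 + 4 = 8 bars.
8 (basic form) + 3 (internal expansion) + 2 (link) = 13.
The elision shares a bar with the next section but does not change this unit's count.

13 measures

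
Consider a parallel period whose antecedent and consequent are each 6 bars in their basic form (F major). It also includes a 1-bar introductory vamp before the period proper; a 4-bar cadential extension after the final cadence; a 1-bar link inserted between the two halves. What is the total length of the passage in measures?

Basic parallel period: 6 + 6 = 12 bars.
12 (basic form) + 1 (introduction) + 4 (cadential extension) + 1 (link) = 18.

18 measures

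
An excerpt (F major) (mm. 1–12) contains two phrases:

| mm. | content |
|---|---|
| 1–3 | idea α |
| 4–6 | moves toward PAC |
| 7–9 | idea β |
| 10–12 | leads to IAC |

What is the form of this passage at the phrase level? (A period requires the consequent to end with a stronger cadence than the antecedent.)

The second phrase closes with an imperfect authentic cadence, which is not stronger than the first phrase's perfect authentic cadence; without a weak→strong cadential pair there is no antecedent–consequent relationship, so this is a phrase group rather than a period.

phrase group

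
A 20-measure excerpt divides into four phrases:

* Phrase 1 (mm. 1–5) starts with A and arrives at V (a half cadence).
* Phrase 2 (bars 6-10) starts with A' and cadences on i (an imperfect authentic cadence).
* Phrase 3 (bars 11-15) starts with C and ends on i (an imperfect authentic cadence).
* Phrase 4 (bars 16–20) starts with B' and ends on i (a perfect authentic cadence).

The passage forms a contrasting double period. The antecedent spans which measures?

In a double period the four phrases pair into a large antecedent (phrases 1–2, ending imperfect authentic cadence) and a large consequent (phrases 3–4, ending perfect authentic cadence). The antecedent spans mm. 1–10.

measures 1–10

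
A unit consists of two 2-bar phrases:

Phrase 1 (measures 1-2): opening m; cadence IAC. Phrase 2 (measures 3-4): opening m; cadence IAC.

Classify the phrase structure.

Both phrases have the same opening (m) and the same cadence (imperfect authentic cadence): the second is a restatement, not a consequent, so this is a repeated phrase rather than a period.

repeated phrase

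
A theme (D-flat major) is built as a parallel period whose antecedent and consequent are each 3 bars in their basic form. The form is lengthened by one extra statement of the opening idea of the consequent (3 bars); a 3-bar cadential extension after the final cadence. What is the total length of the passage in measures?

12 measures

Basic parallel period: 3 + 3 = 6 bars.
6 (basic form) + 3 (extra statement) + 3 (cadential extension) = 12.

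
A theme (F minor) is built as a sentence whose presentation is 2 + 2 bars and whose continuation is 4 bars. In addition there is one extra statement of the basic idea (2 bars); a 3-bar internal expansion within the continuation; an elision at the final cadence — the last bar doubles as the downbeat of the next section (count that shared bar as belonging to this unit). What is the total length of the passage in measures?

Basic sentence: 2 + 2 + 4 = 8 bars.
8 (basic form) + 2 (extra statement) + 3 (internal expansion) = 13.
The elision shares a bar with the next section but does not change this unit's count.

13 measures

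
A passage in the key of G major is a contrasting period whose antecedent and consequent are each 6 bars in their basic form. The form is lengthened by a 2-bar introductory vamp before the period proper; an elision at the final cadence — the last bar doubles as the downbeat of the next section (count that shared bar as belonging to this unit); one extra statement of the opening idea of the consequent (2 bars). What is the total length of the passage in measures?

16 measures

Basic contrasting period: 6 + 6 = 12 bars.
12 (basic form) + 2 (introduction) + 2 (extra statement) = 16.
The elision shares a bar with the next section but does not change this unit's count.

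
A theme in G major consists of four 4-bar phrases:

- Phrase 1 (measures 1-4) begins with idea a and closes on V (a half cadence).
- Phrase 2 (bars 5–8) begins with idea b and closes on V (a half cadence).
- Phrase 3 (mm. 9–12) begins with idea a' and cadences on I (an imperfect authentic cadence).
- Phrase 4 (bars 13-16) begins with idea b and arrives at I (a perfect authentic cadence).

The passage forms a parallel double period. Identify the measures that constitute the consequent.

In a double period the four phrases pair into a large antecedent (phrases 1–2, ending half cadence) and a large consequent (phrases 3–4, ending perfect authentic cadence). The consequent spans bars 9–16.

measures 9–16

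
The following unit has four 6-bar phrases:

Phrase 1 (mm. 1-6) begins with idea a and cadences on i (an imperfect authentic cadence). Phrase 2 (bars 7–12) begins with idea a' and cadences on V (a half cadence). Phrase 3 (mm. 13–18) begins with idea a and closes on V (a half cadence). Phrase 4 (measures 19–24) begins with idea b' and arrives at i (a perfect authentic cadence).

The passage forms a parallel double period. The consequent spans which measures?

In a double period the four phrases pair into a large antecedent (phrases 1–2, ending half cadence) and a large consequent (phrases 3–4, ending perfect authentic cadence). The consequent spans measures 13–24.

measures 13–24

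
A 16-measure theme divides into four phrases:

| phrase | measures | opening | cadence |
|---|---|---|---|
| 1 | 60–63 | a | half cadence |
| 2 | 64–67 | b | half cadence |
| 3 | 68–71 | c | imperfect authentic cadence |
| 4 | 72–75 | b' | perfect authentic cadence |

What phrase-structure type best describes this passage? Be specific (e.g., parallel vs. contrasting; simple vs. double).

contrasting double period

Four phrases in two halves: the first half (mm. 60–67) ends with a half cadence, the second (mm. 68–75) with a perfect authentic cadence — a large antecedent–consequent pair, i.e. a double period.
Phrase 3 begins with different material from phrase 1, making it contrasting.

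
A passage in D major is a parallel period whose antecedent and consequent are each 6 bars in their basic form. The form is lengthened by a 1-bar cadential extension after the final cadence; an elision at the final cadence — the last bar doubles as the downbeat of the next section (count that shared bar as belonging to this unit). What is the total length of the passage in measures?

Basic parallel period: 6 + 6 = 12 bars.
12 (basic form) + 1 (cadential extension) = 13.
The elision shares a bar with the next section but does not change this unit's count.

13 measures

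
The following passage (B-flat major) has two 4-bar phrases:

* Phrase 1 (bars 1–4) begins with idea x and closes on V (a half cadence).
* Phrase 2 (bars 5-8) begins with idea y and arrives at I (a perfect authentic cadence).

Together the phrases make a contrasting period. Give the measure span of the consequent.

measures 5–8

The phrase ending with the weaker cadence (half cadence) is the antecedent; the one ending more conclusively (perfect authentic cadence) is the consequent. The consequent is measures 5–8.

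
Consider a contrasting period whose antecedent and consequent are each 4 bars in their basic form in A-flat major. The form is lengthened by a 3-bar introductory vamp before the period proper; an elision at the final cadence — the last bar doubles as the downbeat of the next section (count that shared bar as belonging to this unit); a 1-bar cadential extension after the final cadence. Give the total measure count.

Basic contrasting period: 4 + 4 = 8 bars.
8 (basic form) + 3 (introduction) + 1 (cadential extension) = 12.
The elision shares a bar with the next section but does not change this unit's count.

12 measures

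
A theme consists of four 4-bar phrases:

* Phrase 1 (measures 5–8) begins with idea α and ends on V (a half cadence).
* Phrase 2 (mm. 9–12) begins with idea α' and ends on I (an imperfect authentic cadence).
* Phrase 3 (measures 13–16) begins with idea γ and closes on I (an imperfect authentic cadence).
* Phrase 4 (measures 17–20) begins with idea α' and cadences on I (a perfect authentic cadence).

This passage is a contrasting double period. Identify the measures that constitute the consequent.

measures 13–20

In a double period the four phrases pair into a large antecedent (phrases 1–2, ending imperfect authentic cadence) and a large consequent (phrases 3–4, ending perfect authentic cadence). The consequent spans mm. 13–20.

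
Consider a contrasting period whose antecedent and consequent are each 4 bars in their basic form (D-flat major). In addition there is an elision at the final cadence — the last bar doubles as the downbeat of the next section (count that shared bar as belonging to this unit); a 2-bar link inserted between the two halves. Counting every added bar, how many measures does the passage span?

10 measures

Basic contrasting period: 4 + 4 = 8 bars.
8 (basic form) + 2 (link) = 10.
The elision shares a bar with the next section but does not change this unit's count.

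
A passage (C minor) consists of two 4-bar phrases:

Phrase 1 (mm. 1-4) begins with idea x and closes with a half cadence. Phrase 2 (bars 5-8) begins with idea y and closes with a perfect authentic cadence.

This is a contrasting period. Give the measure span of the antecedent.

measures 1–4

The phrase ending with the weaker cadence (half cadence) is the antecedent; the one ending more conclusively (perfect authentic cadence) is the consequent. The antecedent is measures 1–4.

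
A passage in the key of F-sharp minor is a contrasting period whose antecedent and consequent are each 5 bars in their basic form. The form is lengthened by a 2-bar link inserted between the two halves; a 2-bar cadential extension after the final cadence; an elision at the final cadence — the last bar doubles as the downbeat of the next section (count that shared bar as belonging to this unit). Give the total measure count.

Basic contrasting period: 5 + 5 = 10 bars.
10 (basic form) + 2 (link) + 2 (cadential extension) = 14.
The elision shares a bar with the next section but does not change this unit's count.

14 measures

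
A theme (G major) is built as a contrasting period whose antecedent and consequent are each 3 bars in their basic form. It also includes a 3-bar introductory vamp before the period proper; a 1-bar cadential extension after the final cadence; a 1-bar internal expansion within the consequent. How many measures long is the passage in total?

Basic contrasting period: 3 + 3 = 6 bars.
6 (basic form) + 3 (introduction) + 1 (cadential extension) + 1 (internal expansion) = 11.

11 measures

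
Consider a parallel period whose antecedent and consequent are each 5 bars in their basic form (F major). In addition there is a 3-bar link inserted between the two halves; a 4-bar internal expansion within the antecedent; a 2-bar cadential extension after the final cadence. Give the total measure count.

Basic parallel period: 5 + 5 = 10 bars.
10 (basic form) + 3 (link) + 4 (internal expansion) + 2 (cadential extension) = 19.

19 measures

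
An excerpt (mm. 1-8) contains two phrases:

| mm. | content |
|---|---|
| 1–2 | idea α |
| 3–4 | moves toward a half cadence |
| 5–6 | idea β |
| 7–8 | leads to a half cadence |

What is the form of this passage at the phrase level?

The second phrase closes with a half cadence, which is not stronger than the first phrase's half cadence; without a weak→strong cadential pair there is no antecedent–consequent relationship, so this is a phrase group rather than a period.

phrase group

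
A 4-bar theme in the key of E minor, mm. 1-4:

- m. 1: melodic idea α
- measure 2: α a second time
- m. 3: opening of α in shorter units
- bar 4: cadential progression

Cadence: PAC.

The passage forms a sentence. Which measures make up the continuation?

After the presentation (measures 1-2), the continuation covers the fragmentation through the cadence: measures 3–4.

measures 3–4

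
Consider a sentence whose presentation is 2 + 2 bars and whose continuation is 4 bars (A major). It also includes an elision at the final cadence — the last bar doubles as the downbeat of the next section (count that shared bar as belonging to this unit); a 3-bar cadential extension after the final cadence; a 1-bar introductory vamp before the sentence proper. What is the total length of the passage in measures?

Basic sentence: 2 + 2 + 4 = 8 bars.
8 (basic form) + 3 (cadential extension) + 1 (introduction) = 12.
The elision shares a bar with the next section but does not change this unit's count.

12 measures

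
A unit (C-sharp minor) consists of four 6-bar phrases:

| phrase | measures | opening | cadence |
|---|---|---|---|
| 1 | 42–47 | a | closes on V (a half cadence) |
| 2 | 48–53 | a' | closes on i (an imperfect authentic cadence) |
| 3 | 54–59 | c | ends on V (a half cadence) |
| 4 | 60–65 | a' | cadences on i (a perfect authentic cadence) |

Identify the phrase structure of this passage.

Four phrases in two halves: the first half (mm. 42–53) ends with an imperfect authentic cadence, the second (measures 54–65) with a perfect authentic cadence — a large antecedent–consequent pair, i.e. a double period.
Phrase 3 begins with different material from phrase 1, making it contrasting.

contrasting double period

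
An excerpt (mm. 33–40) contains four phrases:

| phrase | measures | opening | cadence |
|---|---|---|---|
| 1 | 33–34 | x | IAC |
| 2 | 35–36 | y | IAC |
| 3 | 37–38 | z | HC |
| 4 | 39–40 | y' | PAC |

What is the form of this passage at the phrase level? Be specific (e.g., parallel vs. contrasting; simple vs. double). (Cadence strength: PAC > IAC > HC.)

Four phrases in two halves: the first half (mm. 33-36) ends with an imperfect authentic cadence, the second (mm. 37–40) with a perfect authentic cadence — a large antecedent–consequent pair, i.e. a double period.
Phrase 3 begins with different material from phrase 1, making it contrasting.

contrasting double period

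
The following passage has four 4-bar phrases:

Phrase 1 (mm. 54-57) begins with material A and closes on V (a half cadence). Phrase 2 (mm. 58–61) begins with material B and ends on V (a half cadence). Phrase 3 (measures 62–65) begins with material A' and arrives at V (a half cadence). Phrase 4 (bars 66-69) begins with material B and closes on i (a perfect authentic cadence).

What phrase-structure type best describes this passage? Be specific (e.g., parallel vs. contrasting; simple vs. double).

Four phrases in two halves: the first half (measures 54-61) ends with a half cadence, the second (measures 62-69) with a perfect authentic cadence — a large antecedent–consequent pair, i.e. a double period.
Phrase 3 begins with the same material as phrase 1, making it parallel.

parallel double period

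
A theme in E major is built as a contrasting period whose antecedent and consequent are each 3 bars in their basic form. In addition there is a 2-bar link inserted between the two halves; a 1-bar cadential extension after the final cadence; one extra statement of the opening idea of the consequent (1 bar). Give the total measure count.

Basic contrasting period: 3 + 3 = 6 bars.
6 (basic form) + 2 (link) + 1 (cadential extension) + 1 (extra statement) = 10.

10 measures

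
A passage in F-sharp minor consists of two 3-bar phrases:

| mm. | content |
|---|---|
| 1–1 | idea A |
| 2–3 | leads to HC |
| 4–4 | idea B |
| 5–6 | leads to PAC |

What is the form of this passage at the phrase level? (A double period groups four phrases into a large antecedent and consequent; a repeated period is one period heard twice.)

Phrase 1 ends with a half cadence (weaker) and phrase 2 with a perfect authentic cadence (stronger): antecedent + consequent = a period.
The two phrases open with different material (A / B), so the period is contrasting.

contrasting period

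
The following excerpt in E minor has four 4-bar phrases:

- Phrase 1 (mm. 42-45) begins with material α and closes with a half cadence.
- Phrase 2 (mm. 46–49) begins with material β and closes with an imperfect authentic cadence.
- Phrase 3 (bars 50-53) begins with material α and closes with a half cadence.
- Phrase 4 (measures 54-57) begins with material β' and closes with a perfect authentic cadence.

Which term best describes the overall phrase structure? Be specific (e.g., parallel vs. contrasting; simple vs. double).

Four phrases in two halves: the first half (bars 42–49) ends with an imperfect authentic cadence, the second (measures 50–57) with a perfect authentic cadence — a large antecedent–consequent pair, i.e. a double period.
Phrase 3 begins with the same material as phrase 1, making it parallel.

parallel double period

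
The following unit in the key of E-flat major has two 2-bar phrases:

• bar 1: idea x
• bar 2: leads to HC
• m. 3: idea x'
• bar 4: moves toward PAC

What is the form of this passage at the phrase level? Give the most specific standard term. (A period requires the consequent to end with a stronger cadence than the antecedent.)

parallel period

Phrase 1 ends with a half cadence (weaker) and phrase 2 with a perfect authentic cadence (stronger): antecedent + consequent = a period.
The two phrases open with the same material (x / x'), so the period is parallel.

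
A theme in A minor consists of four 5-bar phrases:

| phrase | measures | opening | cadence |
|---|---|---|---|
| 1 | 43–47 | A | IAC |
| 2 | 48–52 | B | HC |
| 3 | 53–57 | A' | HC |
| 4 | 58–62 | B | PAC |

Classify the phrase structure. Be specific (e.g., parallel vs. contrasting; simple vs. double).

Four phrases in two halves: the first half (mm. 43-52) ends with a half cadence, the second (measures 53–62) with a perfect authentic cadence — a large antecedent–consequent pair, i.e. a double period.
Phrase 3 begins with the same material as phrase 1, making it parallel.

parallel double period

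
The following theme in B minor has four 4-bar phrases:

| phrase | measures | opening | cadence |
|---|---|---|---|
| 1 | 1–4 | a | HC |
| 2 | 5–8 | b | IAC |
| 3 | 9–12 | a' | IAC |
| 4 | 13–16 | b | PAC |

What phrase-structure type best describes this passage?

parallel double period

Four phrases in two halves: the first half (mm. 1-8) ends with an imperfect authentic cadence, the second (mm. 9–16) with a perfect authentic cadence — a large antecedent–consequent pair, i.e. a double period.
Phrase 3 begins with the same material as phrase 1, making it parallel.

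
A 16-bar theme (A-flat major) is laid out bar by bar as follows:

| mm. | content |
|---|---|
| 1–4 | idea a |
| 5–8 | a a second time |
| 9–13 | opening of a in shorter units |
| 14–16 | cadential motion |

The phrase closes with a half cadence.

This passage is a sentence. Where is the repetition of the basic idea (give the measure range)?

measures 5–8

The presentation of a sentence is the basic idea (bars 1-4) plus its repetition (measures 5–8); the repetition of the basic idea is therefore bars 5–8.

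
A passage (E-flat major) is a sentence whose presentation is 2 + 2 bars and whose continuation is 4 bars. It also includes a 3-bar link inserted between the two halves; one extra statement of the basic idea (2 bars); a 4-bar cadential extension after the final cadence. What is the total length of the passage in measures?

17 measures

Basic sentence: 2 + 2 + 4 = 8 bars.
8 (basic form) + 3 (link) + 2 (extra statement) + 4 (cadential extension) = 17.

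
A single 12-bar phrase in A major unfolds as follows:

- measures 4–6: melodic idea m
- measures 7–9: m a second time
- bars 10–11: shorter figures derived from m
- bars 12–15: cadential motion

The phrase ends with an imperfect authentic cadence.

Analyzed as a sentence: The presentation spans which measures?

The presentation of a sentence is the basic idea (measures 4–6) plus its repetition (mm. 7–9); the presentation is therefore mm. 4-9.

measures 4–9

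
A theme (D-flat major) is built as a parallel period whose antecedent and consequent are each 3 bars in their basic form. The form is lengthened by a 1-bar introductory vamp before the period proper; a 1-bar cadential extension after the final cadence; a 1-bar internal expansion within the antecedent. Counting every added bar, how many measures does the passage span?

Basic parallel period: 3 + 3 = 6 bars.
6 (basic form) + 1 (introduction) + 1 (cadential extension) + 1 (internal expansion) = 9.

9 measures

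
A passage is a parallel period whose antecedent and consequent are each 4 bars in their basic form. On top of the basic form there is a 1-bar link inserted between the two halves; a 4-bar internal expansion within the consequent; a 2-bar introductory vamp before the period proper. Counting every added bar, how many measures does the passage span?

Basic parallel period: 4 + 4 = 8 bars.
8 (basic form) + 1 (link) + 4 (internal expansion) + 2 (introduction) = 15.

15 measures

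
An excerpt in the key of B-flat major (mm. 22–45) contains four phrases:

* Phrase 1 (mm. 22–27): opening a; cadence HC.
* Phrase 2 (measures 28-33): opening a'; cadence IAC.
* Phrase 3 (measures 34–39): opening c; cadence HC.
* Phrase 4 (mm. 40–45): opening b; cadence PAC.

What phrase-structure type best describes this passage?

Four phrases in two halves: the first half (bars 22–33) ends with an imperfect authentic cadence, the second (bars 34-45) with a perfect authentic cadence — a large antecedent–consequent pair, i.e. a double period.
Phrase 3 begins with different material from phrase 1, making it contrasting.

contrasting double period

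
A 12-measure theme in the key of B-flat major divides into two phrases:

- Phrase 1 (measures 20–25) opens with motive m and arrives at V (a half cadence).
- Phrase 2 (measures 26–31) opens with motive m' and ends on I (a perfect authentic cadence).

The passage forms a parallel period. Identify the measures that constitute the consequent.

measures 26–31

The antecedent is the phrase ending with the weaker cadence (half cadence, phrase 1) and the consequent the one ending more conclusively (perfect authentic cadence, phrase 2); the consequent is bars 26–31.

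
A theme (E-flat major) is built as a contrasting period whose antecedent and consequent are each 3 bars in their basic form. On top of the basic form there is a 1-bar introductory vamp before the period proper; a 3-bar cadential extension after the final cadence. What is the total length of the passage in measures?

10 measures

Basic contrasting period: 3 + 3 = 6 bars.
6 (basic form) + 1 (introduction) + 3 (cadential extension) = 10.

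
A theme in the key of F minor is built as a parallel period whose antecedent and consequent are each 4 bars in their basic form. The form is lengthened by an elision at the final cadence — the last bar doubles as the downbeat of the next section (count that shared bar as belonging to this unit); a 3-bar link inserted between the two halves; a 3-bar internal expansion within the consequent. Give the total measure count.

14 measures

Basic parallel period: 4 + 4 = 8 bars.
8 (basic form) + 3 (link) + 3 (internal expansion) = 14.
The elision shares a bar with the next section but does not change this unit's count.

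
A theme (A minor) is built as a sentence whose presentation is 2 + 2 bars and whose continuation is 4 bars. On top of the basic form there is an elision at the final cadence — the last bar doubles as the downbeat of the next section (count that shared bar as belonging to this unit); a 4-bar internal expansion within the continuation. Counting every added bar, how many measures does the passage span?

12 measures

Basic sentence: 2 + 2 + 4 = 8 bars.
8 (basic form) + 4 (internal expansion) = 12.
The elision shares a bar with the next section but does not change this unit's count.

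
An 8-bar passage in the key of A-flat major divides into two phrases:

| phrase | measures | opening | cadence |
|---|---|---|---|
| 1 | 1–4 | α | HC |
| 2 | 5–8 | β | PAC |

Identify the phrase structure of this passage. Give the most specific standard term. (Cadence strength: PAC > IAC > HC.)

contrasting period

Phrase 1 ends with a half cadence (weaker) and phrase 2 with a perfect authentic cadence (stronger): antecedent + consequent = a period.
The two phrases open with different material (α / β), so the period is contrasting.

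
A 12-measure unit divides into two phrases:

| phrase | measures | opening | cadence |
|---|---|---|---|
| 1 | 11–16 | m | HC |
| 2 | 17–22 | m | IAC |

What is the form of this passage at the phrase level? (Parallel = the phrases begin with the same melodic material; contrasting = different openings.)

Phrase 1 ends with a half cadence (weaker) and phrase 2 with an imperfect authentic cadence (stronger): antecedent + consequent = a period.
The two phrases open with the same material (m / m), so the period is parallel.

parallel period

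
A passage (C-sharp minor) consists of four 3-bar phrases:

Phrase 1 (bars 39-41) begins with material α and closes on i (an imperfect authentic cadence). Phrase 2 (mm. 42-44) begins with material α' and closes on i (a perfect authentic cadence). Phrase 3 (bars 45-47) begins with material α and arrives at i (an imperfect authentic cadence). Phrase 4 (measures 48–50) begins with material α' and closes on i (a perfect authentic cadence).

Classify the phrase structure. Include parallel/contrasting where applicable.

repeated period

The cadence pattern IAC–PAC–IAC–PAC is weak–strong twice, and phrases 3–4 restate phrases 1–2: a period heard twice, not a double period (which would end weakly at phrase 2).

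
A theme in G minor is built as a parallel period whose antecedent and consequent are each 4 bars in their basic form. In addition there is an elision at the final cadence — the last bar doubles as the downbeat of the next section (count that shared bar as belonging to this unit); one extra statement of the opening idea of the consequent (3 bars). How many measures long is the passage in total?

Basic parallel period: 4 + 4 = 8 bars.
8 (basic form) + 3 (extra statement) = 11.
The elision shares a bar with the next section but does not change this unit's count.

11 measures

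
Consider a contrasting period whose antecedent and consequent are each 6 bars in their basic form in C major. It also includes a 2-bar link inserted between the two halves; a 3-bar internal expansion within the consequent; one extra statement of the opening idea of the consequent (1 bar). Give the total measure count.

18 measures

Basic contrasting period: 6 + 6 = 12 bars.
12 (basic form) + 2 (link) + 3 (internal expansion) + 1 (extra statement) = 18.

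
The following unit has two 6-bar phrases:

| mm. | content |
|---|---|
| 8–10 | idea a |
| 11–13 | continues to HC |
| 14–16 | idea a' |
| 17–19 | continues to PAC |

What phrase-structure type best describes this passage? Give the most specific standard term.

Phrase 1 ends with a half cadence (weaker) and phrase 2 with a perfect authentic cadence (stronger): antecedent + consequent = a period.
The two phrases open with the same material (a / a'), so the period is parallel.

parallel period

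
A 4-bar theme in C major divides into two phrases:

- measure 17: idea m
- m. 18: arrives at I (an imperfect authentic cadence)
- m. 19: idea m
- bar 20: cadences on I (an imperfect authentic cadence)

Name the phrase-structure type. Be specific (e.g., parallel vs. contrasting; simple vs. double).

repeated phrase

Both phrases have the same opening (m) and the same cadence (imperfect authentic cadence): the second is a restatement, not a consequent, so this is a repeated phrase rather than a period.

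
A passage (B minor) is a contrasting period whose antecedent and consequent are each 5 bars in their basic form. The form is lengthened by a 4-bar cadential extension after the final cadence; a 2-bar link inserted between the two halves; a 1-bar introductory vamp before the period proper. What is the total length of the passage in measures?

17 measures

Basic contrasting period: 5 + 5 = 10 bars.
10 (basic form) + 4 (cadential extension) + 2 (link) + 1 (introduction) = 17.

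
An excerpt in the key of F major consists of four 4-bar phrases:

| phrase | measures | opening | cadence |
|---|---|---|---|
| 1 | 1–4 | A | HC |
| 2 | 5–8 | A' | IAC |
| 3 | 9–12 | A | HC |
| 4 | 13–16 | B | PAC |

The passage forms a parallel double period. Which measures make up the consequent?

In a double period the first pair of phrases (ending imperfect authentic cadence) is the large antecedent and the second pair (ending perfect authentic cadence) is the large consequent; the consequent is measures 9–16.

measures 9–16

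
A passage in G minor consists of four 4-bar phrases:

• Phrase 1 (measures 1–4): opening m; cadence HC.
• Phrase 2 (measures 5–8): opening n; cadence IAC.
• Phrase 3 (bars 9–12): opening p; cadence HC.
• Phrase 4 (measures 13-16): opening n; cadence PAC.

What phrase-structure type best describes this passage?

Four phrases in two halves: the first half (mm. 1–8) ends with an imperfect authentic cadence, the second (mm. 9-16) with a perfect authentic cadence — a large antecedent–consequent pair, i.e. a double period.
Phrase 3 begins with different material from phrase 1, making it contrasting.

contrasting double period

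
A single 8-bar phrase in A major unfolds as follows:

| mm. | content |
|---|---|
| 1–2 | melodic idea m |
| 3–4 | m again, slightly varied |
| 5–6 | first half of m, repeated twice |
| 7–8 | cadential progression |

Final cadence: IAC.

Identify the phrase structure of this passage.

sentence

Basic idea (measures 1-2) + its repetition (bars 3-4) form the presentation; fragmentation and cadence (mm. 5–8) form the continuation — the 8-bar whole is a sentence.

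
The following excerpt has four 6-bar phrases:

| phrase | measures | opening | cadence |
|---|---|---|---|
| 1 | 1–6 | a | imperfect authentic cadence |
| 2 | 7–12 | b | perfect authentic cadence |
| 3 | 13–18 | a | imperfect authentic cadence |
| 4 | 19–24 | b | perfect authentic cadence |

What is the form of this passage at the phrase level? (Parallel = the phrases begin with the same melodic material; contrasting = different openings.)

repeated period

The cadence pattern IAC–PAC–IAC–PAC is weak–strong twice, and phrases 3–4 restate phrases 1–2: a period heard twice, not a double period (which would end weakly at phrase 2).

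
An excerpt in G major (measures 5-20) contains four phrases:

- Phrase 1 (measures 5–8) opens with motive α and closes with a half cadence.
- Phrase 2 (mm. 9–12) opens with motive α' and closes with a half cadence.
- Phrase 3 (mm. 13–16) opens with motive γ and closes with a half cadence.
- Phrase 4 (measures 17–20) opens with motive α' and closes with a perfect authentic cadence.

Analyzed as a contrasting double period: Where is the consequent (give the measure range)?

measures 13–20

In a double period the four phrases pair into a large antecedent (phrases 1–2, ending half cadence) and a large consequent (phrases 3–4, ending perfect authentic cadence). The consequent spans measures 13-20.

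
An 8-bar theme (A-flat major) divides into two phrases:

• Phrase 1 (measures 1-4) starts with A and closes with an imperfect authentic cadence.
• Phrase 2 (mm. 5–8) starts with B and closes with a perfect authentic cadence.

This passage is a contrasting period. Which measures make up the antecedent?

The antecedent is the phrase ending with the weaker cadence (imperfect authentic cadence, phrase 1) and the consequent the one ending more conclusively (perfect authentic cadence, phrase 2); the antecedent is measures 1-4.

measures 1–4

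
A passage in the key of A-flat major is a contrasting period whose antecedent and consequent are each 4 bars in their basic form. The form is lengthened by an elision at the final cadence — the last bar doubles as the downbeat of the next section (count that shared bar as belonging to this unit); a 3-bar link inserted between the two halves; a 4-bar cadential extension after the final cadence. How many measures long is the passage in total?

Basic contrasting period: 4 + 4 = 8 bars.
8 (basic form) + 3 (link) + 4 (cadential extension) = 15.
The elision shares a bar with the next section but does not change this unit's count.

15 measures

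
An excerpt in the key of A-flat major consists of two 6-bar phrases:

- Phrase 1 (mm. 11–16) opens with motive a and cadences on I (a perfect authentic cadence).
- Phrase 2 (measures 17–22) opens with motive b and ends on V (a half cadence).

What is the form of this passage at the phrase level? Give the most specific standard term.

phrase group

The second phrase closes with a half cadence, which is not stronger than the first phrase's perfect authentic cadence; without a weak→strong cadential pair there is no antecedent–consequent relationship, so this is a phrase group rather than a period.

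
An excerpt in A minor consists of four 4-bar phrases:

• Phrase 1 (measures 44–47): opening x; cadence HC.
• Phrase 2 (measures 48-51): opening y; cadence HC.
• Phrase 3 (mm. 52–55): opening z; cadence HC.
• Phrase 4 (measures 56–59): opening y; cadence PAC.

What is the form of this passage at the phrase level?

contrasting double period

Four phrases in two halves: the first half (mm. 44–51) ends with a half cadence, the second (bars 52-59) with a perfect authentic cadence — a large antecedent–consequent pair, i.e. a double period.
Phrase 3 begins with different material from phrase 1, making it contrasting.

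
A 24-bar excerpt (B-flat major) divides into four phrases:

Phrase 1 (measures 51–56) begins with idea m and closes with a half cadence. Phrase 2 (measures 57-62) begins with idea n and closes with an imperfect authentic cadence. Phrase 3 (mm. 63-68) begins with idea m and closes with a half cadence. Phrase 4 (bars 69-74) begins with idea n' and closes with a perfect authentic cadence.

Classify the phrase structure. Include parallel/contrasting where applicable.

Four phrases in two halves: the first half (mm. 51–62) ends with an imperfect authentic cadence, the second (mm. 63–74) with a perfect authentic cadence — a large antecedent–consequent pair, i.e. a double period.
Phrase 3 begins with the same material as phrase 1, making it parallel.

parallel double period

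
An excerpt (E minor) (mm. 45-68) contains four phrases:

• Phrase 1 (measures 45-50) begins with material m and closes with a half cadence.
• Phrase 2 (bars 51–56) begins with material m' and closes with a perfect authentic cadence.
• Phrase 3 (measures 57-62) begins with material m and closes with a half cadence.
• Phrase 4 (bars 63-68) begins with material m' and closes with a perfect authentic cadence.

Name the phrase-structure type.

The cadence pattern HC–PAC–HC–PAC is weak–strong twice, and phrases 3–4 restate phrases 1–2: a period heard twice, not a double period (which would end weakly at phrase 2).

repeated period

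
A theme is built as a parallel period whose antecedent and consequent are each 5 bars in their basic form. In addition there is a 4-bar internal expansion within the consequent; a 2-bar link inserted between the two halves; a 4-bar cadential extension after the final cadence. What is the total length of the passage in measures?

20 measures

Basic parallel period: 5 + 5 = 10 bars.
10 (basic form) + 4 (internal expansion) + 2 (link) + 4 (cadential extension) = 20.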